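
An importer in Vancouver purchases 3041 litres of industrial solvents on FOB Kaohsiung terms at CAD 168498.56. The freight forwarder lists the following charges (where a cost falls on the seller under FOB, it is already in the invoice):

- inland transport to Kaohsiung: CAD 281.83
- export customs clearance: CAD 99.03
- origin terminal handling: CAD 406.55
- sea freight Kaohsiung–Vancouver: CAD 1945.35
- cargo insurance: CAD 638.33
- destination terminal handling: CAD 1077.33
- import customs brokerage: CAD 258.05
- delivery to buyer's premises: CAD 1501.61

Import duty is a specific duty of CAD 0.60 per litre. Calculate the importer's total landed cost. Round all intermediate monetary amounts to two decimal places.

Total landed cost: CAD 175743.83

FOB: the seller bears costs until goods are on board at the origin port; the buyer bears freight, insurance and all costs thereafter.
Already in the invoice (seller's account under FOB): inland to port, export clearance, origin terminal — exclude.
CIF value = FOB price + freight + insurance = 168498.56 + 1945.35 + 638.33 = 171082.24
Import duty = 3041 × 0.60 = 1824.60
Buyer bears: freight 1945.35 + insurance 638.33 + destination terminal 1077.33 + brokerage 258.05 + delivery 1501.61 + duty 1824.60 = 7245.27
Landed cost = invoice 168498.56 + 7245.27 = 175743.83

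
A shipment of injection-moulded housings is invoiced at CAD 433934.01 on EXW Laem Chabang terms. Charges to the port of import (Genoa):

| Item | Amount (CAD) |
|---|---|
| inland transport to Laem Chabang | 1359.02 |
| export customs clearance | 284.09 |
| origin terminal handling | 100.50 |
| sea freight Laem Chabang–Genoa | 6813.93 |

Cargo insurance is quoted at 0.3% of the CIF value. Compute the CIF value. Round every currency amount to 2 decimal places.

Let C be the CIF value. C = EXW price + pre-shipment costs + freight + 0.3% × C
C − 0.3% × C = 433934.01 + 1359.02 + 284.09 + 100.50 + 6813.93
0.997 × C = 442491.55
C = 442491.55 / 0.997 = 443823.02
Insurance premium = 0.3% × 443823.02 = 1331.47

CIF value: CAD 443823.02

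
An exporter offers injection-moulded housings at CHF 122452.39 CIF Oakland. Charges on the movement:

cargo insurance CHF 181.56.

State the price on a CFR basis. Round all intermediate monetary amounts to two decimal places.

From CIF to CFR, the seller no longer bears: insurance.
CFR price = 122452.39 − 181.56 = 122270.83

CFR price: CHF 122270.83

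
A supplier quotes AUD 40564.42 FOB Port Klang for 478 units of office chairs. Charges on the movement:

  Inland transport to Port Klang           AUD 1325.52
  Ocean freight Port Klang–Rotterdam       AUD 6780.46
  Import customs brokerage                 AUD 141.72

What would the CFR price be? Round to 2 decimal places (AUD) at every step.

CFR price: AUD 47344.88

Not relevant to the conversion: inland to port — on the seller under both FOB and CFR; already in the FOB price and stays in the CFR price. brokerage — on the buyer under both terms; not part of either seller's price.
From FOB to CFR, the seller additionally bears: freight.
CFR price = 40564.42 + 6780.46 = 47344.88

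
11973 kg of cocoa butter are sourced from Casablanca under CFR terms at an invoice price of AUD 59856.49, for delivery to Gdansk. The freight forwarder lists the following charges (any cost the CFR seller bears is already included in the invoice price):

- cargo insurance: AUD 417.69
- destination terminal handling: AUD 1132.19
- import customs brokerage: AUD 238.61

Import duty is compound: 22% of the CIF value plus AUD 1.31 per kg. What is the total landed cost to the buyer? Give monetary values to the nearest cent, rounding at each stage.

CFR: the seller pays costs through ocean freight to the destination port, but not insurance.
CIF value = CFR price + insurance = 59856.49 + 417.69 = 60274.18
Ad valorem component: 60274.18 × 22% = 13260.32
Specific component: 11973 × 1.31 = 15684.63
Import duty = 13260.32 + 15684.63 = 28944.95
Buyer bears: insurance 417.69 + destination terminal 1132.19 + brokerage 238.61 + duty 28944.95 = 30733.44
Landed cost = invoice 59856.49 + 30733.44 = 90589.93

Total landed cost: AUD 90589.93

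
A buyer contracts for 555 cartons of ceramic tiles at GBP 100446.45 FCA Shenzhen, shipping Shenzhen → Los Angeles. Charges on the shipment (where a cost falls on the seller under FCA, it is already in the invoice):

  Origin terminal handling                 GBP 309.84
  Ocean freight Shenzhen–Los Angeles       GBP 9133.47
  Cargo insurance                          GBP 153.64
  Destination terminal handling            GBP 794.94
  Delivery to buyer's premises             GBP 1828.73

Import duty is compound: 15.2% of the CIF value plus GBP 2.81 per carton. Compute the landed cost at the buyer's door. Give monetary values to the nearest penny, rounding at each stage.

Total landed cost: GBP 130953.22

FCA: the seller delivers export-cleared goods to the carrier; the buyer bears costs from that point.
CIF value = FCA price + origin terminal + freight + insurance = 100446.45 + 309.84 + 9133.47 + 153.64 = 110043.40
Ad valorem component: 110043.40 × 15.2% = 16726.60
Specific component: 555 × 2.81 = 1559.55
Import duty = 16726.60 + 1559.55 = 18286.15
Buyer bears: origin terminal 309.84 + freight 9133.47 + insurance 153.64 + destination terminal 794.94 + delivery 1828.73 + duty 18286.15 = 30506.77
Landed cost = invoice 100446.45 + 30506.77 = 130953.22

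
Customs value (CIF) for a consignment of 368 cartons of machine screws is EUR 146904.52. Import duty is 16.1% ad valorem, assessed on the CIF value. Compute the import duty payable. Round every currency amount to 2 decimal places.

Import duty = 146904.52 × 16.1% = 23651.63

Import duty: EUR 23651.63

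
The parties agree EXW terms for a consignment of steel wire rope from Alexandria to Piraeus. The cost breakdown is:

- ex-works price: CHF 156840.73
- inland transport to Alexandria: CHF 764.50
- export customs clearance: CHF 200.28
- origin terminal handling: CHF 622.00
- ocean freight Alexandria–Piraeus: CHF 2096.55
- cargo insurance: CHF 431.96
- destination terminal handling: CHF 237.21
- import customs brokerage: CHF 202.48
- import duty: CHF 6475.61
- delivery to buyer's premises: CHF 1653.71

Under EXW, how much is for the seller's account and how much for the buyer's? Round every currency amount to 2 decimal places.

EXW: the seller makes goods available at their premises; the buyer bears all onward costs.
Seller's account: goods 156840.73 = 156840.73
Buyer's account: inland to port 764.50 + export clearance 200.28 + origin terminal 622.00 + freight 2096.55 + insurance 431.96 + destination terminal 237.21 + brokerage 202.48 + duty 6475.61 + delivery 1653.71 = 12684.30

Seller: CHF 156840.73; buyer: CHF 12684.30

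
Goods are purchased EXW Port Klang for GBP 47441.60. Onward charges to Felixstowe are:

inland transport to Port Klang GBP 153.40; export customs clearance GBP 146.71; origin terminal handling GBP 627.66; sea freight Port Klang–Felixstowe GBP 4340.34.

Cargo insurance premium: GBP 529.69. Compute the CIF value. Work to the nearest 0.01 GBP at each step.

CIF value: GBP 53239.40

CIF = EXW price + pre-shipment costs + freight + insurance
CIF = 47441.60 + 153.40 + 146.71 + 627.66 + 4340.34 + 529.69 = 53239.40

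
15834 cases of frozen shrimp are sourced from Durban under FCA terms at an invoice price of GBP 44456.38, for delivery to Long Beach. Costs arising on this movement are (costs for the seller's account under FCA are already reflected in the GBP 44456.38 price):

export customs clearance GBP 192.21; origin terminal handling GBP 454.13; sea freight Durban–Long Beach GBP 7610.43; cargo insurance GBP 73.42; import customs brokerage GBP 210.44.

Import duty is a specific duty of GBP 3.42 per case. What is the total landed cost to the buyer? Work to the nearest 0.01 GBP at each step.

FCA: the seller delivers export-cleared goods to the carrier; the buyer bears costs from that point.
Already in the invoice (seller's account under FCA): export clearance — exclude.
CIF value = FCA price + origin terminal + freight + insurance = 44456.38 + 454.13 + 7610.43 + 73.42 = 52594.36
Import duty = 15834 × 3.42 = 54152.28
Buyer bears: origin terminal 454.13 + freight 7610.43 + insurance 73.42 + brokerage 210.44 + duty 54152.28 = 62500.70
Landed cost = invoice 44456.38 + 62500.70 = 106957.08

Total landed cost: GBP 106957.08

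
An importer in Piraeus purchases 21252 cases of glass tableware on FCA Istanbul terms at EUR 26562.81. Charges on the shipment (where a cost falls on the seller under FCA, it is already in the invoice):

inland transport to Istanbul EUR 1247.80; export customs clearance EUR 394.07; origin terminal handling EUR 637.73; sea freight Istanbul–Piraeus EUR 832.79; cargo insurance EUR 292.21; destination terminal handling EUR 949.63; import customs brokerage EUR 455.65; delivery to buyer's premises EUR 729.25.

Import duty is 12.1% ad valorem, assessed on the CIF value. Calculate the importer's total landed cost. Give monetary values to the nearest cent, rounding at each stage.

Total landed cost: EUR 33887.46

FCA: the seller delivers export-cleared goods to the carrier; the buyer bears costs from that point.
Already in the invoice (seller's account under FCA): inland to port, export clearance — exclude.
CIF value = FCA price + origin terminal + freight + insurance = 26562.81 + 637.73 + 832.79 + 292.21 = 28325.54
Import duty = 28325.54 × 12.1% = 3427.39
Buyer bears: origin terminal 637.73 + freight 832.79 + insurance 292.21 + destination terminal 949.63 + brokerage 455.65 + delivery 729.25 + duty 3427.39 = 7324.65
Landed cost = invoice 26562.81 + 7324.65 = 33887.46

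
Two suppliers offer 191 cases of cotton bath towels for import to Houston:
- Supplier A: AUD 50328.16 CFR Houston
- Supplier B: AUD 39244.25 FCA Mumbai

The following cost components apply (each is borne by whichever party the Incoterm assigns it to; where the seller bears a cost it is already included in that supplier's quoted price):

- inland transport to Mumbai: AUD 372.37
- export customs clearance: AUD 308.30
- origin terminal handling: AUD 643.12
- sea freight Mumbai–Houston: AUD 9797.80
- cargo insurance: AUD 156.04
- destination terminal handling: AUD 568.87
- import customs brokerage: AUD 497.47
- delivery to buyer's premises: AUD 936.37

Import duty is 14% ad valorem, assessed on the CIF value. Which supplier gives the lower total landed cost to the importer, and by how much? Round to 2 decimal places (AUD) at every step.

Supplier B is cheaper by AUD 733.01

Supplier A (CFR):
CIF value = CFR price + insurance = 50328.16 + 156.04 = 50484.20
Import duty = 50484.20 × 14% = 7067.79
Buyer bears (A): 156.04 + 568.87 + 497.47 + 936.37 = 2158.75
Landed cost (A) = invoice 50328.16 + 2158.75 + duty 7067.79 = 59554.70
Supplier B (FCA):
CIF value = FCA price + origin terminal + freight + insurance = 39244.25 + 643.12 + 9797.80 + 156.04 = 49841.21
Import duty = 49841.21 × 14% = 6977.77
Buyer bears (B): 643.12 + 9797.80 + 156.04 + 568.87 + 497.47 + 936.37 = 12599.67
Landed cost (B) = invoice 39244.25 + 12599.67 + duty 6977.77 = 58821.69
Difference = |59554.70 − 58821.69| = 733.01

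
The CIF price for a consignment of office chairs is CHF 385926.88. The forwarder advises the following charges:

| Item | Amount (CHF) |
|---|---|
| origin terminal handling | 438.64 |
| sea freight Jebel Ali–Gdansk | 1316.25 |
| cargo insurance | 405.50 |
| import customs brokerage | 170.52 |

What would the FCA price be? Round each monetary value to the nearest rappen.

Not relevant to the conversion: brokerage — on the buyer under both terms; not part of either seller's price.
From CIF to FCA, the seller no longer bears: origin terminal, freight, insurance.
FCA price = 385926.88 − 438.64 − 1316.25 − 405.50 = 383766.49

FCA price: CHF 383766.49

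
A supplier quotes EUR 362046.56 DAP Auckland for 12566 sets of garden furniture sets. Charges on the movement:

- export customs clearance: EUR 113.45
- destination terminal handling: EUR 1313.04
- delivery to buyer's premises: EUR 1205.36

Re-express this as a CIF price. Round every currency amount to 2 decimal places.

CIF price: EUR 359528.16

Not relevant to the conversion: export clearance — on the seller under both DAP and CIF; already in the DAP price and stays in the CIF price.
From DAP to CIF, the seller no longer bears: destination terminal, delivery.
CIF price = 362046.56 − 1313.04 − 1205.36 = 359528.16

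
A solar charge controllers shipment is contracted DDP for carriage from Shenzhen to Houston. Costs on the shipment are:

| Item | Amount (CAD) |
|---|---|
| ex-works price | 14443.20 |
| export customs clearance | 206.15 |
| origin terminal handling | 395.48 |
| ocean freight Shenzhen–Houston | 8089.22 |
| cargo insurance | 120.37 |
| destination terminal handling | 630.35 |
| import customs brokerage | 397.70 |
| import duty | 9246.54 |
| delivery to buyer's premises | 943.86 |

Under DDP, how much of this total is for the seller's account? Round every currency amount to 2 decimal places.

DDP: the seller bears all costs including import duty.
Seller's account: goods 14443.20 + export clearance 206.15 + origin terminal 395.48 + freight 8089.22 + insurance 120.37 + destination terminal 630.35 + brokerage 397.70 + duty 9246.54 + delivery 943.86 = 34472.87
Buyer's account: 0.00

Seller's account: CAD 34472.87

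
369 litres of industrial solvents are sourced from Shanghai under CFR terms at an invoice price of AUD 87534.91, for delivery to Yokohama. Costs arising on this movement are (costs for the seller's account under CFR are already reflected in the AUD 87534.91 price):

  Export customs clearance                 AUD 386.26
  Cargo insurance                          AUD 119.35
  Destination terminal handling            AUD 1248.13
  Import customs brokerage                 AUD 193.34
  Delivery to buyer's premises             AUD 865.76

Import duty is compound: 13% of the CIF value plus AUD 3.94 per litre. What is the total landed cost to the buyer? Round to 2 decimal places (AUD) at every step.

Total landed cost: AUD 102810.40

CFR: the seller pays costs through ocean freight to the destination port, but not insurance.
Already in the invoice (seller's account under CFR): export clearance — exclude.
CIF value = CFR price + insurance = 87534.91 + 119.35 = 87654.26
Ad valorem component: 87654.26 × 13% = 11395.05
Specific component: 369 × 3.94 = 1453.86
Import duty = 11395.05 + 1453.86 = 12848.91
Buyer bears: insurance 119.35 + destination terminal 1248.13 + brokerage 193.34 + delivery 865.76 + duty 12848.91 = 15275.49
Landed cost = invoice 87534.91 + 15275.49 = 102810.40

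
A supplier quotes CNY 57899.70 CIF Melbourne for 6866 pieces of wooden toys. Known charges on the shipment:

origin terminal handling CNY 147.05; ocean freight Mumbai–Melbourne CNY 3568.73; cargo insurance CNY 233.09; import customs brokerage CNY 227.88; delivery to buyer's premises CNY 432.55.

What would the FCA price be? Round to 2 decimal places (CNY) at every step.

FCA price: CNY 53950.83

Not relevant to the conversion: brokerage, delivery — on the buyer under both terms; not part of either seller's price.
From CIF to FCA, the seller no longer bears: origin terminal, freight, insurance.
FCA price = 57899.70 − 147.05 − 3568.73 − 233.09 = 53950.83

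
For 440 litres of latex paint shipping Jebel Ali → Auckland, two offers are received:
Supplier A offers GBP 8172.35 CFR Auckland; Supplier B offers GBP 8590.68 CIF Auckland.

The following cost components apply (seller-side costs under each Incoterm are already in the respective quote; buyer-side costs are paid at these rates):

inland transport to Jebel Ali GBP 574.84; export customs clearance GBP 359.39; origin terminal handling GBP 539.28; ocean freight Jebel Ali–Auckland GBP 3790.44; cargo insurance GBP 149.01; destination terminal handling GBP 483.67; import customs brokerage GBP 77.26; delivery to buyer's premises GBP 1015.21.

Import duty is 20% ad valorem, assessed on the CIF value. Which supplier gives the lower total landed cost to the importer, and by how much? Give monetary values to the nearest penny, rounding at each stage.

Supplier A is cheaper by GBP 323.19

Supplier A (CFR):
CIF value = CFR price + insurance = 8172.35 + 149.01 = 8321.36
Import duty = 8321.36 × 20% = 1664.27
Buyer bears (A): 149.01 + 483.67 + 77.26 + 1015.21 = 1725.15
Landed cost (A) = invoice 8172.35 + 1725.15 + duty 1664.27 = 11561.77
Supplier B (CIF):
The CIF price already equals the CIF value: 8590.68
Import duty = 8590.68 × 20% = 1718.14
Buyer bears (B): 483.67 + 77.26 + 1015.21 = 1576.14
Landed cost (B) = invoice 8590.68 + 1576.14 + duty 1718.14 = 11884.96
Difference = |11561.77 − 11884.96| = 323.19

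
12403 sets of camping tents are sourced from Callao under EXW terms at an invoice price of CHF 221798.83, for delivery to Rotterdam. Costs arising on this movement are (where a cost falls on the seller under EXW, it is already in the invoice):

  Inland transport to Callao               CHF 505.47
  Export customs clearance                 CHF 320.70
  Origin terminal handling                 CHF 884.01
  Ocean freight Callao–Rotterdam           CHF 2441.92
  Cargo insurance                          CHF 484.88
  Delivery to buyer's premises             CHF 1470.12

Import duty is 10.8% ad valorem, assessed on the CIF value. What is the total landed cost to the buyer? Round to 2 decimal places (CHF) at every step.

Total landed cost: CHF 252361.00

EXW: the seller makes goods available at their premises; the buyer bears all onward costs.
CIF value = EXW price + inland to port + export clearance + origin terminal + freight + insurance = 221798.83 + 505.47 + 320.70 + 884.01 + 2441.92 + 484.88 = 226435.81
Import duty = 226435.81 × 10.8% = 24455.07
Buyer bears: inland to port 505.47 + export clearance 320.70 + origin terminal 884.01 + freight 2441.92 + insurance 484.88 + delivery 1470.12 + duty 24455.07 = 30562.17
Landed cost = invoice 221798.83 + 30562.17 = 252361.00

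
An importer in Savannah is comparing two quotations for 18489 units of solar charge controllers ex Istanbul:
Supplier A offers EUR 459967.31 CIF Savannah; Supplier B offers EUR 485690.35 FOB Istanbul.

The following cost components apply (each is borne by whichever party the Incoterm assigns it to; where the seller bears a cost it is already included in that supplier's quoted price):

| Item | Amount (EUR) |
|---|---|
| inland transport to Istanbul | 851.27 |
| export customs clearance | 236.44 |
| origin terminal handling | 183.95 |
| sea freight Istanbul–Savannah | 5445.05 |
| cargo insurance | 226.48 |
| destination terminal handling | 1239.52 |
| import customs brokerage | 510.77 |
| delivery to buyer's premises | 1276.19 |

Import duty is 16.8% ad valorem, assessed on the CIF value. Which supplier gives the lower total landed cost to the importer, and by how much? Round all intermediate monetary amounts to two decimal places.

Supplier A (CIF):
The CIF price already equals the CIF value: 459967.31
Import duty = 459967.31 × 16.8% = 77274.51
Buyer bears (A): 1239.52 + 510.77 + 1276.19 = 3026.48
Landed cost (A) = invoice 459967.31 + 3026.48 + duty 77274.51 = 540268.30
Supplier B (FOB):
CIF value = FOB price + freight + insurance = 485690.35 + 5445.05 + 226.48 = 491361.88
Import duty = 491361.88 × 16.8% = 82548.80
Buyer bears (B): 5445.05 + 226.48 + 1239.52 + 510.77 + 1276.19 = 8698.01
Landed cost (B) = invoice 485690.35 + 8698.01 + duty 82548.80 = 576937.16
Difference = |540268.30 − 576937.16| = 36668.86

Supplier A is cheaper by EUR 36668.86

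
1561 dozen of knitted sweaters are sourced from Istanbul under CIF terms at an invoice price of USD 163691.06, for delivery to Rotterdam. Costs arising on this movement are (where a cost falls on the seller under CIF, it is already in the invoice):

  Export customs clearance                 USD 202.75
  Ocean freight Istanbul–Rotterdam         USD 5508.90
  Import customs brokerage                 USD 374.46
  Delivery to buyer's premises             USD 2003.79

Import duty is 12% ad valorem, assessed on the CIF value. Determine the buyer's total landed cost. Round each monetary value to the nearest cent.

CIF: the seller pays costs through ocean freight and marine insurance to the destination port.
Already in the invoice (seller's account under CIF): export clearance, freight — exclude.
The CIF price already equals the CIF value: 163691.06
Import duty = 163691.06 × 12% = 19642.93
Buyer bears: brokerage 374.46 + delivery 2003.79 + duty 19642.93 = 22021.18
Landed cost = invoice 163691.06 + 22021.18 = 185712.24

Total landed cost: USD 185712.24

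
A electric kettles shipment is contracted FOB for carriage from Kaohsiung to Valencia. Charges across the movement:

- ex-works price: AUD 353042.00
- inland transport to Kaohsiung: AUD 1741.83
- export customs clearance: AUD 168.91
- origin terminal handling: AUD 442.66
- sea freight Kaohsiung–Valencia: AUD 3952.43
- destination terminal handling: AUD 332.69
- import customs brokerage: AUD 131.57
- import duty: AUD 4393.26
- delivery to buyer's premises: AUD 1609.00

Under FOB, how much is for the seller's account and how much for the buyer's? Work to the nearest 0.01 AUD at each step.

FOB: the seller bears costs until goods are on board at the origin port; the buyer bears freight, insurance and all costs thereafter.
Seller's account: goods 353042.00 + inland to port 1741.83 + export clearance 168.91 + origin terminal 442.66 = 355395.40
Buyer's account: freight 3952.43 + destination terminal 332.69 + brokerage 131.57 + duty 4393.26 + delivery 1609.00 = 10418.95

Seller: AUD 355395.40; buyer: AUD 10418.95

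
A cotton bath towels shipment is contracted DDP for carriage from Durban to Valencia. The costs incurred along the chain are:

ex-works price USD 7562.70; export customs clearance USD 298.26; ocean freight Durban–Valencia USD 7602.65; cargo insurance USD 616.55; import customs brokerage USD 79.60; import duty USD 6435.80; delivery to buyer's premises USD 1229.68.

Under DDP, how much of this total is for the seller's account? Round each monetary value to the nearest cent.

Seller's account: USD 23825.24

DDP: the seller bears all costs including import duty.
Seller's account: goods 7562.70 + export clearance 298.26 + freight 7602.65 + insurance 616.55 + brokerage 79.60 + duty 6435.80 + delivery 1229.68 = 23825.24
Buyer's account: 0.00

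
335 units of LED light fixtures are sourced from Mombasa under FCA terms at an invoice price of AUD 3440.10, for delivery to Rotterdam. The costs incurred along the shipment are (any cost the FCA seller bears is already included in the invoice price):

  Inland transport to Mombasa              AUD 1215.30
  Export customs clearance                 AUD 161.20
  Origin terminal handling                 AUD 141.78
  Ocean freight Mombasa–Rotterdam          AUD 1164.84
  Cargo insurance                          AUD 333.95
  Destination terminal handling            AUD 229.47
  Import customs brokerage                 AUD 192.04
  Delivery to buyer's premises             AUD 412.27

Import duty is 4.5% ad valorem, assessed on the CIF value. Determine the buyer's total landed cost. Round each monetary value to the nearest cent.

Total landed cost: AUD 6143.08

FCA: the seller delivers export-cleared goods to the carrier; the buyer bears costs from that point.
Already in the invoice (seller's account under FCA): inland to port, export clearance — exclude.
CIF value = FCA price + origin terminal + freight + insurance = 3440.10 + 141.78 + 1164.84 + 333.95 = 5080.67
Import duty = 5080.67 × 4.5% = 228.63
Buyer bears: origin terminal 141.78 + freight 1164.84 + insurance 333.95 + destination terminal 229.47 + brokerage 192.04 + delivery 412.27 + duty 228.63 = 2702.98
Landed cost = invoice 3440.10 + 2702.98 = 6143.08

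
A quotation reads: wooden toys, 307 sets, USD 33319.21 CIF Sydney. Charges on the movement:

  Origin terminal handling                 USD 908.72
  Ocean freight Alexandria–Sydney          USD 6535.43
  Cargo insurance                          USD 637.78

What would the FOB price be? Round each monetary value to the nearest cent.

Not relevant to the conversion: origin terminal — on the seller under both CIF and FOB; already in the CIF price and stays in the FOB price.
From CIF to FOB, the seller no longer bears: freight, insurance.
FOB price = 33319.21 − 6535.43 − 637.78 = 26146.00

FOB price: USD 26146.00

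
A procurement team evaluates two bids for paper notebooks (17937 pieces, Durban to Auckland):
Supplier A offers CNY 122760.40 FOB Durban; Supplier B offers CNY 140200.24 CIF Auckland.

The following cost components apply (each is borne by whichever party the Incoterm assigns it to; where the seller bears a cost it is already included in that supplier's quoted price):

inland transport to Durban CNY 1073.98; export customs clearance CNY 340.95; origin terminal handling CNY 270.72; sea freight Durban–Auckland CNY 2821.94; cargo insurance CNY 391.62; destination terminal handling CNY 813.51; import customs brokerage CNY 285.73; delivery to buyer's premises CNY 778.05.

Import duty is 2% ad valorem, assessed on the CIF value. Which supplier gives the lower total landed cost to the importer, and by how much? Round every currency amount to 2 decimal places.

Supplier A is cheaper by CNY 14510.80

Supplier A (FOB):
CIF value = FOB price + freight + insurance = 122760.40 + 2821.94 + 391.62 = 125973.96
Import duty = 125973.96 × 2% = 2519.48
Buyer bears (A): 2821.94 + 391.62 + 813.51 + 285.73 + 778.05 = 5090.85
Landed cost (A) = invoice 122760.40 + 5090.85 + duty 2519.48 = 130370.73
Supplier B (CIF):
The CIF price already equals the CIF value: 140200.24
Import duty = 140200.24 × 2% = 2804.00
Buyer bears (B): 813.51 + 285.73 + 778.05 = 1877.29
Landed cost (B) = invoice 140200.24 + 1877.29 + duty 2804.00 = 144881.53
Difference = |130370.73 − 144881.53| = 14510.80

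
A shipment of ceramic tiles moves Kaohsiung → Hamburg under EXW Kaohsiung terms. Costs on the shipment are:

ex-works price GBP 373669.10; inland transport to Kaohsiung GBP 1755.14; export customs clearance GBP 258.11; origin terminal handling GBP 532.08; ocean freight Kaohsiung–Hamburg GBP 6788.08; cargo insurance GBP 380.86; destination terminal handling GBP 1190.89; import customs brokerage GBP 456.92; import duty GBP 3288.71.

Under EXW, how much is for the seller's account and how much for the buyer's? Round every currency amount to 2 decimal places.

Seller: GBP 373669.10; buyer: GBP 14650.79

EXW: the seller makes goods available at their premises; the buyer bears all onward costs.
Seller's account: goods 373669.10 = 373669.10
Buyer's account: inland to port 1755.14 + export clearance 258.11 + origin terminal 532.08 + freight 6788.08 + insurance 380.86 + destination terminal 1190.89 + brokerage 456.92 + duty 3288.71 = 14650.79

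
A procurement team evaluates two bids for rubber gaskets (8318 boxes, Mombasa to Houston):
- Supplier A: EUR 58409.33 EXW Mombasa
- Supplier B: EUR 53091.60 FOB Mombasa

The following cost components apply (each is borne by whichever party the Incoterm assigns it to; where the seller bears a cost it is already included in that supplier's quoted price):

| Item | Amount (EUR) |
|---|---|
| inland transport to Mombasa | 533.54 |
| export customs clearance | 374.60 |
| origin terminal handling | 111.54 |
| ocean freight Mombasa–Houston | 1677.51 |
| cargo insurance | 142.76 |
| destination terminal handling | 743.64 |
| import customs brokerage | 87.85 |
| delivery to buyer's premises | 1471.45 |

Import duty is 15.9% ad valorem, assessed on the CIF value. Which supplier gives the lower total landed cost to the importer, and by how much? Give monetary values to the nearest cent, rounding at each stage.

Supplier A (EXW):
CIF value = EXW price + inland to port + export clearance + origin terminal + freight + insurance = 58409.33 + 533.54 + 374.60 + 111.54 + 1677.51 + 142.76 = 61249.28
Import duty = 61249.28 × 15.9% = 9738.64
Buyer bears (A): 533.54 + 374.60 + 111.54 + 1677.51 + 142.76 + 743.64 + 87.85 + 1471.45 = 5142.89
Landed cost (A) = invoice 58409.33 + 5142.89 + duty 9738.64 = 73290.86
Supplier B (FOB):
CIF value = FOB price + freight + insurance = 53091.60 + 1677.51 + 142.76 = 54911.87
Import duty = 54911.87 × 15.9% = 8730.99
Buyer bears (B): 1677.51 + 142.76 + 743.64 + 87.85 + 1471.45 = 4123.21
Landed cost (B) = invoice 53091.60 + 4123.21 + duty 8730.99 = 65945.80
Difference = |73290.86 − 65945.80| = 7345.06

Supplier B is cheaper by EUR 7345.06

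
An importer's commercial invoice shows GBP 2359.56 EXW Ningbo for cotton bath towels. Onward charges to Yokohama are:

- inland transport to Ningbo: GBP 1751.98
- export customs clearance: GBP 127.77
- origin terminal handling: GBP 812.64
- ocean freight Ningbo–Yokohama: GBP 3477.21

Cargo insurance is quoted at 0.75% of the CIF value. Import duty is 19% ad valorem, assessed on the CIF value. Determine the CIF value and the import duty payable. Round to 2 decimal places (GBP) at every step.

CIF value: GBP 8593.61; import duty: GBP 1632.79

Let C be the CIF value. C = EXW price + pre-shipment costs + freight + 0.75% × C
C − 0.75% × C = 2359.56 + 1751.98 + 127.77 + 812.64 + 3477.21
0.9925 × C = 8529.16
C = 8529.16 / 0.9925 = 8593.61
Insurance premium = 0.75% × 8593.61 = 64.45
Import duty = 8593.61 × 19% = 1632.79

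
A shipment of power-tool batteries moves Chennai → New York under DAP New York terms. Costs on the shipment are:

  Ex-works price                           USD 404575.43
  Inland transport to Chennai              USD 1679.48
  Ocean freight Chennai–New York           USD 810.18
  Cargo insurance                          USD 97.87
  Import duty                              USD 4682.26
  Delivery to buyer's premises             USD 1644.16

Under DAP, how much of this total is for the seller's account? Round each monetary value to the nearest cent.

Seller's account: USD 408807.12

DAP: the seller bears all costs to the named destination except import duty and clearance.
Seller's account: goods 404575.43 + inland to port 1679.48 + freight 810.18 + insurance 97.87 + delivery 1644.16 = 408807.12
Buyer's account: duty 4682.26 = 4682.26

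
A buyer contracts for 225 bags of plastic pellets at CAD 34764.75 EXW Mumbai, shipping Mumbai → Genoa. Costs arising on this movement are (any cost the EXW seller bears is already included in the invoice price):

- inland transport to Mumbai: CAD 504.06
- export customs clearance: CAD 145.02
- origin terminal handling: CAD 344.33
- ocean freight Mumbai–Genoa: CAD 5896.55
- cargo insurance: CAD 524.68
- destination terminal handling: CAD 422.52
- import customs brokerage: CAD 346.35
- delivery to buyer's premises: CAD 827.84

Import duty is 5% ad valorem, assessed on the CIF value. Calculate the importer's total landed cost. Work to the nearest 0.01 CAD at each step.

EXW: the seller makes goods available at their premises; the buyer bears all onward costs.
CIF value = EXW price + inland to port + export clearance + origin terminal + freight + insurance = 34764.75 + 504.06 + 145.02 + 344.33 + 5896.55 + 524.68 = 42179.39
Import duty = 42179.39 × 5% = 2108.97
Buyer bears: inland to port 504.06 + export clearance 145.02 + origin terminal 344.33 + freight 5896.55 + insurance 524.68 + destination terminal 422.52 + brokerage 346.35 + delivery 827.84 + duty 2108.97 = 11120.32
Landed cost = invoice 34764.75 + 11120.32 = 45885.07

Total landed cost: CAD 45885.07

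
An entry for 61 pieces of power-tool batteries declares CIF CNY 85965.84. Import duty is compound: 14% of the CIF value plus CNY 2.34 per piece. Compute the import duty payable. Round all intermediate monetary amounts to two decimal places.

Ad valorem component: 85965.84 × 14% = 12035.22
Specific component: 61 × 2.34 = 142.74
Import duty = 12035.22 + 142.74 = 12177.96

Import duty: CNY 12177.96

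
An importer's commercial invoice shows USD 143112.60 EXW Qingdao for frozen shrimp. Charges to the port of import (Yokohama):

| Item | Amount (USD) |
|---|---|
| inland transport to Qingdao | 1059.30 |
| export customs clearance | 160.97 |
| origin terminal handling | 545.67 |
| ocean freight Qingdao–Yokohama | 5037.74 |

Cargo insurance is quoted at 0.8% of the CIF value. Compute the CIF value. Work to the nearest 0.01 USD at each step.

Let C be the CIF value. C = EXW price + pre-shipment costs + freight + 0.8% × C
C − 0.8% × C = 143112.60 + 1059.30 + 160.97 + 545.67 + 5037.74
0.992 × C = 149916.28
C = 149916.28 / 0.992 = 151125.28
Insurance premium = 0.8% × 151125.28 = 1209.00

CIF value: USD 151125.28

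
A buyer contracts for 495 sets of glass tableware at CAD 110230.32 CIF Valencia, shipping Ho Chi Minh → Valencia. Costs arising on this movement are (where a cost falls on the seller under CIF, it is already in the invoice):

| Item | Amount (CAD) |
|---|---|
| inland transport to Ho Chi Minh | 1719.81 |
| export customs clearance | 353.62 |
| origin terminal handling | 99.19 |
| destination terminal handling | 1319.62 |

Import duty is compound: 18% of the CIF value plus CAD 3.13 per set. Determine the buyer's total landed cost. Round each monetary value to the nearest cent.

CIF: the seller pays costs through ocean freight and marine insurance to the destination port.
Already in the invoice (seller's account under CIF): inland to port, export clearance, origin terminal — exclude.
The CIF price already equals the CIF value: 110230.32
Ad valorem component: 110230.32 × 18% = 19841.46
Specific component: 495 × 3.13 = 1549.35
Import duty = 19841.46 + 1549.35 = 21390.81
Buyer bears: destination terminal 1319.62 + duty 21390.81 = 22710.43
Landed cost = invoice 110230.32 + 22710.43 = 132940.75

Total landed cost: CAD 132940.75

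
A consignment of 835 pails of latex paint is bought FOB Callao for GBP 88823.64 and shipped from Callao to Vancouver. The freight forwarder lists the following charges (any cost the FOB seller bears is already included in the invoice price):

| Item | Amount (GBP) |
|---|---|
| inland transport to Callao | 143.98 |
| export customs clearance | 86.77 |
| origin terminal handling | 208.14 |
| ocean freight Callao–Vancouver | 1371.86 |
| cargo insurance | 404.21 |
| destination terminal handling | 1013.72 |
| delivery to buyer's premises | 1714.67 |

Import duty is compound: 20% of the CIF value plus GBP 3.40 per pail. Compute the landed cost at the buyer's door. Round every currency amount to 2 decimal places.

Total landed cost: GBP 114287.04

FOB: the seller bears costs until goods are on board at the origin port; the buyer bears freight, insurance and all costs thereafter.
Already in the invoice (seller's account under FOB): inland to port, export clearance, origin terminal — exclude.
CIF value = FOB price + freight + insurance = 88823.64 + 1371.86 + 404.21 = 90599.71
Ad valorem component: 90599.71 × 20% = 18119.94
Specific component: 835 × 3.40 = 2839.00
Import duty = 18119.94 + 2839.00 = 20958.94
Buyer bears: freight 1371.86 + insurance 404.21 + destination terminal 1013.72 + delivery 1714.67 + duty 20958.94 = 25463.40
Landed cost = invoice 88823.64 + 25463.40 = 114287.04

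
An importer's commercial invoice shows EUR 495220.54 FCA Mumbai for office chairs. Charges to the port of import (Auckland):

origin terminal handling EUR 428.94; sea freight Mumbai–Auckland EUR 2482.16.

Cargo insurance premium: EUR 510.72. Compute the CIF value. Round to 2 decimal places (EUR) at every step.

CIF value: EUR 498642.36

CIF = FCA price + pre-shipment costs + freight + insurance
CIF = 495220.54 + 428.94 + 2482.16 + 510.72 = 498642.36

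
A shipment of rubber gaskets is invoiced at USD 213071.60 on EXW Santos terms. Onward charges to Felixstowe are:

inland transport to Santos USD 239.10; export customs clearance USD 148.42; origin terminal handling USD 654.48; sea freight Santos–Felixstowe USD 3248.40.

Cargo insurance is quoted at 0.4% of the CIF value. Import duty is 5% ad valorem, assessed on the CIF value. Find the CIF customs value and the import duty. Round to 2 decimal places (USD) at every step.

CIF value: USD 218234.94; import duty: USD 10911.75

Let C be the CIF value. C = EXW price + pre-shipment costs + freight + 0.4% × C
C − 0.4% × C = 213071.60 + 239.10 + 148.42 + 654.48 + 3248.40
0.996 × C = 217362.00
C = 217362.00 / 0.996 = 218234.94
Insurance premium = 0.4% × 218234.94 = 872.94
Import duty = 218234.94 × 5% = 10911.75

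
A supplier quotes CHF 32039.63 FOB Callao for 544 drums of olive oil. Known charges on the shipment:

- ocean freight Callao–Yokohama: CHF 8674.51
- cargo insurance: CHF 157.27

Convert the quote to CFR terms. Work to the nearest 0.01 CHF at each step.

CFR price: CHF 40714.14

Not relevant to the conversion: insurance — on the buyer under both terms; not part of either seller's price.
From FOB to CFR, the seller additionally bears: freight.
CFR price = 32039.63 + 8674.51 = 40714.14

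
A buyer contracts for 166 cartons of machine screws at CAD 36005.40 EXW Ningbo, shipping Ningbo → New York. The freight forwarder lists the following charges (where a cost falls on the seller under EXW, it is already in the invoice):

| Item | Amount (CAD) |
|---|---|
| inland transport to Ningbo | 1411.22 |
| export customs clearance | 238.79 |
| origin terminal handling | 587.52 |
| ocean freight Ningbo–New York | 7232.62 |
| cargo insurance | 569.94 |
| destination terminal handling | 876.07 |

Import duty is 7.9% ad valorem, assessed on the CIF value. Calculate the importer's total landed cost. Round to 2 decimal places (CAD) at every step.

EXW: the seller makes goods available at their premises; the buyer bears all onward costs.
CIF value = EXW price + inland to port + export clearance + origin terminal + freight + insurance = 36005.40 + 1411.22 + 238.79 + 587.52 + 7232.62 + 569.94 = 46045.49
Import duty = 46045.49 × 7.9% = 3637.59
Buyer bears: inland to port 1411.22 + export clearance 238.79 + origin terminal 587.52 + freight 7232.62 + insurance 569.94 + destination terminal 876.07 + duty 3637.59 = 14553.75
Landed cost = invoice 36005.40 + 14553.75 = 50559.15

Total landed cost: CAD 50559.15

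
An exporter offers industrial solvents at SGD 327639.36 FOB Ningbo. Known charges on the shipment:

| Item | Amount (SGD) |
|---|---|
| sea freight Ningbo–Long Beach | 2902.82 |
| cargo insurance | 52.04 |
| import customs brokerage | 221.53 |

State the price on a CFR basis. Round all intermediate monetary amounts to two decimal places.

Not relevant to the conversion: brokerage, insurance — on the buyer under both terms; not part of either seller's price.
From FOB to CFR, the seller additionally bears: freight.
CFR price = 327639.36 + 2902.82 = 330542.18

CFR price: SGD 330542.18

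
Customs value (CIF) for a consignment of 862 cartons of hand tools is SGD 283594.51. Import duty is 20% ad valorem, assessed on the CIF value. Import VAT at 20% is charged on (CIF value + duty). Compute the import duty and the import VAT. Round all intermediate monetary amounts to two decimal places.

Import duty = 283594.51 × 20% = 56718.90
VAT base = CIF + duty = 283594.51 + 56718.90 = 340313.41
Import VAT = 340313.41 × 20% = 68062.68

Import duty: SGD 56718.90; import VAT: SGD 68062.68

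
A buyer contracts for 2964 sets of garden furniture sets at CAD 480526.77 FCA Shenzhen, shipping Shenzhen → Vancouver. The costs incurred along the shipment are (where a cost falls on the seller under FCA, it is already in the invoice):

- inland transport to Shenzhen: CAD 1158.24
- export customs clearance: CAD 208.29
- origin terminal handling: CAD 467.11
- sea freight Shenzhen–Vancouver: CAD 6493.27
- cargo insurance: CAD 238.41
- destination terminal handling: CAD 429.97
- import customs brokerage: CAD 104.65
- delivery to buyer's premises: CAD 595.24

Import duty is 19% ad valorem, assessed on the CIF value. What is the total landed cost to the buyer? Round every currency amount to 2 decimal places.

FCA: the seller delivers export-cleared goods to the carrier; the buyer bears costs from that point.
Already in the invoice (seller's account under FCA): inland to port, export clearance — exclude.
CIF value = FCA price + origin terminal + freight + insurance = 480526.77 + 467.11 + 6493.27 + 238.41 = 487725.56
Import duty = 487725.56 × 19% = 92667.86
Buyer bears: origin terminal 467.11 + freight 6493.27 + insurance 238.41 + destination terminal 429.97 + brokerage 104.65 + delivery 595.24 + duty 92667.86 = 100996.51
Landed cost = invoice 480526.77 + 100996.51 = 581523.28

Total landed cost: CAD 581523.28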